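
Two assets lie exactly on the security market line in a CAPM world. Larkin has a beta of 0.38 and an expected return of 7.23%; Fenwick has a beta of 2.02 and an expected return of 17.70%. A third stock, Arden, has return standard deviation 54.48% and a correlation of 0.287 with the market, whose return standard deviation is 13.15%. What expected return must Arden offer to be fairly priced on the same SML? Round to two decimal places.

MRP = (17.70% − 7.23%) / (2.02 − 0.38) = 6.3841%
R_f = 7.23% − 0.38 × 6.3841% = 4.8040%
β_Arden = ρ·σ_i/σ_m = 0.287 × 54.48 / 13.15 = 1.1890
E(R_Arden) = R_f + β × MRP = 4.8040% + 1.1890 × 6.3841% = 12.39%

12.39%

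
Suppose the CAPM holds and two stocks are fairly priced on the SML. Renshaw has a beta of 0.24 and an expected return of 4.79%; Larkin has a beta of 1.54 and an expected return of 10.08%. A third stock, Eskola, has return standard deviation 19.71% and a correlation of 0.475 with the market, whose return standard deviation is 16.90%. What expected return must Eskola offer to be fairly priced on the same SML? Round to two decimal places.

MRP = (10.08% − 4.79%) / (1.54 − 0.24) = 4.0692%
R_f = 4.79% − 0.24 × 4.0692% = 3.8134%
β_Eskola = ρ·σ_i/σ_m = 0.475 × 19.71 / 16.90 = 0.5540
E(R_Eskola) = R_f + β × MRP = 3.8134% + 0.5540 × 4.0692% = 6.07%

6.07%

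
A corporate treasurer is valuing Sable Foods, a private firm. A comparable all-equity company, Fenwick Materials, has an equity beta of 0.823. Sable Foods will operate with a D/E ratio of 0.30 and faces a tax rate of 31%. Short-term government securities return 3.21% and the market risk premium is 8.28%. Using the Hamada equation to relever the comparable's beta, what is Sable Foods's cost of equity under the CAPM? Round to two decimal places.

11.44%

β_L = β_U × [1 + (1 − t)(D/E)] = 0.823 × [1 + (1 − 0.31) × 0.30]
    = 0.823 × [1 + 0.69 × 0.30] = 0.823 × 1.2070 = 0.9934
E(R) = R_f + β_L × MRP = 3.21% + 0.9934 × 8.28% = 11.44%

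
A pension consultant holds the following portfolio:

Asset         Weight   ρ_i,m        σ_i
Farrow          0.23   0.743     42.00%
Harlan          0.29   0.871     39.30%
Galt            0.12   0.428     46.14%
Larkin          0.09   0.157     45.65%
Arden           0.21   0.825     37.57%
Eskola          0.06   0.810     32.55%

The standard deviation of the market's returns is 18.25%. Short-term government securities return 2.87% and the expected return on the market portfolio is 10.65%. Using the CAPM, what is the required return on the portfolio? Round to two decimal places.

14.90%

β_Farrow = 0.743 × 42.00% / 18.25% = 1.7099
β_Harlan = 0.871 × 39.30% / 18.25% = 1.8756
β_Galt = 0.428 × 46.14% / 18.25% = 1.0821
β_Larkin = 0.157 × 45.65% / 18.25% = 0.3927
β_Arden = 0.825 × 37.57% / 18.25% = 1.6984
β_Eskola = 0.810 × 32.55% / 18.25% = 1.4447
β_P = Σ w_i β_i = 0.23×1.7099 + 0.29×1.8756 + 0.12×1.0821 + 0.09×0.3927 + 0.21×1.6984 + 0.06×1.4447 = 1.5457
MRP = 10.65% − 2.87% = 7.78%
E(R_P) = R_f + β_P × MRP = 2.87% + 1.5457 × 7.78% = 14.90%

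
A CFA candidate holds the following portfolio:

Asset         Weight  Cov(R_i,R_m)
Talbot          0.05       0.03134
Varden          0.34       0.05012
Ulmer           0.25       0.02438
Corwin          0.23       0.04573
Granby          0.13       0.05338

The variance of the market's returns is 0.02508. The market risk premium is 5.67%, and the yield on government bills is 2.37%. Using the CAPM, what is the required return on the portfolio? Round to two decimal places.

11.90%

β_Talbot = 0.03134 / 0.02508 = 1.2496
β_Varden = 0.05012 / 0.02508 = 1.9984
β_Ulmer = 0.02438 / 0.02508 = 0.9721
β_Corwin = 0.04573 / 0.02508 = 1.8234
β_Granby = 0.05338 / 0.02508 = 2.1284
β_P = Σ w_i β_i = 0.05×1.2496 + 0.34×1.9984 + 0.25×0.9721 + 0.23×1.8234 + 0.13×2.1284 = 1.6810
E(R_P) = R_f + β_P × MRP = 2.37% + 1.6810 × 5.67% = 11.90%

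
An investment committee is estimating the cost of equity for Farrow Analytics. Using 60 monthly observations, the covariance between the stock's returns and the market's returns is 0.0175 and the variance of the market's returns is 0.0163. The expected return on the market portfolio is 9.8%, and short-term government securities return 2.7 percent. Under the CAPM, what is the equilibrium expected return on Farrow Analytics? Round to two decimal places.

10.32%

β = Cov(R_i, R_m) / Var(R_m) = 0.0175 / 0.0163 = 1.0736
MRP = 9.8% − 2.7% = 7.10%
E(R) = R_f + β × MRP = 2.7% + 1.0736 × 7.1% = 10.32%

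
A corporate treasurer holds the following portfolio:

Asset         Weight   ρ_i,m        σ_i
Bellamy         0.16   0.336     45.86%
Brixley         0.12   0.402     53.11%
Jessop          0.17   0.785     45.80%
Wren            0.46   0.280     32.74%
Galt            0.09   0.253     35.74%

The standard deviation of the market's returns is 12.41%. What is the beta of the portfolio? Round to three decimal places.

β_Bellamy = 0.336 × 45.86% / 12.41% = 1.2417
β_Brixley = 0.402 × 53.11% / 12.41% = 1.7204
β_Jessop = 0.785 × 45.80% / 12.41% = 2.8971
β_Wren = 0.280 × 32.74% / 12.41% = 0.7387
β_Galt = 0.253 × 35.74% / 12.41% = 0.7286
β_P = Σ w_i β_i = 0.16×1.2417 + 0.12×1.7204 + 0.17×2.8971 + 0.46×0.7387 + 0.09×0.7286 = 1.3030

1.303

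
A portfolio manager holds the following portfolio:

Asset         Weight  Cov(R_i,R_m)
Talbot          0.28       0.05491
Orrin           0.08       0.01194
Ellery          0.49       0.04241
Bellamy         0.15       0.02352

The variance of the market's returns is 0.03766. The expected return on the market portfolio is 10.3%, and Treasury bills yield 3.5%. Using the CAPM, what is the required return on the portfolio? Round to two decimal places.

β_Talbot = 0.05491 / 0.03766 = 1.4580
β_Orrin = 0.01194 / 0.03766 = 0.3170
β_Ellery = 0.04241 / 0.03766 = 1.1261
β_Bellamy = 0.02352 / 0.03766 = 0.6245
β_P = Σ w_i β_i = 0.28×1.4580 + 0.08×0.3170 + 0.49×1.1261 + 0.15×0.6245 = 1.0791
MRP = 10.3% − 3.5% = 6.80%
E(R_P) = R_f + β_P × MRP = 3.5% + 1.0791 × 6.8% = 10.84%

10.84%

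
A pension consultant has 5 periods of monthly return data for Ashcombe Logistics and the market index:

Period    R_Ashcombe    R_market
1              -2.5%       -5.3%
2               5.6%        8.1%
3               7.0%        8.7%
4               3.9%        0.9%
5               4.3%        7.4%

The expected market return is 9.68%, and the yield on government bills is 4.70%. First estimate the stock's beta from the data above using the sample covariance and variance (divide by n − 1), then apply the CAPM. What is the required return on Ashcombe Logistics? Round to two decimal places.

Mean R_i = (-2.5 + 5.6 + 7.0 + 3.9 + 4.3) / 5 = 3.6600%
Mean R_m = (-5.3 + 8.1 + 8.7 + 0.9 + 7.4) / 5 = 3.9600%
Σ(R_i − R̄_i)(R_m − R̄_m) = 82.3720  ⇒  Cov = 82.3720 / 4 = 20.5930
Σ(R_m − R̄_m)² = 146.5520  ⇒  Var(R_m) = 146.5520 / 4 = 36.6380
β = Cov / Var(R_m) = 20.5930 / 36.6380 = 0.5621
MRP = 9.68% − 4.70% = 4.98%
E(R) = R_f + β × MRP = 4.70% + 0.5621 × 4.98% = 7.50%

7.50%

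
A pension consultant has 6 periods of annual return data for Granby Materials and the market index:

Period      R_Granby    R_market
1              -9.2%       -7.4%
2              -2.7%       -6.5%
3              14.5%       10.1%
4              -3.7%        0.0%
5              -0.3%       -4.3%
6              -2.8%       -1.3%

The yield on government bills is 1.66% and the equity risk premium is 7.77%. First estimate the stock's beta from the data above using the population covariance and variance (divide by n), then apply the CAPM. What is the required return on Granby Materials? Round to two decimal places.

10.42%

Mean R_i = (-9.2 − 2.7 + 14.5 − 3.7 − 0.3 − 2.8) / 6 = -0.7000%
Mean R_m = (-7.4 − 6.5 + 10.1 + 0.0 − 4.3 − 1.3) / 6 = -1.5667%
Σ(R_i − R̄_i)(R_m − R̄_m) = 230.4300  ⇒  Cov = 230.4300 / 6 = 38.4050
Σ(R_m − R̄_m)² = 204.4733  ⇒  Var(R_m) = 204.4733 / 6 = 34.0789
β = Cov / Var(R_m) = 38.4050 / 34.0789 = 1.1269
E(R) = R_f + β × MRP = 1.66% + 1.1269 × 7.77% = 10.42%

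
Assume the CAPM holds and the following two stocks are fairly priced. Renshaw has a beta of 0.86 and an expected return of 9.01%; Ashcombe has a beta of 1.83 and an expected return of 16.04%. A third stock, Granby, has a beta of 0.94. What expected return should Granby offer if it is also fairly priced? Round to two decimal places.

MRP (SML slope) = (16.04% − 9.01%) / (1.83 − 0.86) = 7.03% / 0.97 = 7.2474%
R_f (intercept) = 9.01% − 0.86 × 7.2474% = 2.7772%
E(R_Granby) = R_f + β × MRP = 2.7772% + 0.94 × 7.2474% = 9.59%

9.59%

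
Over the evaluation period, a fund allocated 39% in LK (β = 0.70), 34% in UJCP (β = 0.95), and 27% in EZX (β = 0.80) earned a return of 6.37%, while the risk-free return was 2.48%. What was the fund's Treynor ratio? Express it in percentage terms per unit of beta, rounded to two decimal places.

4.79%

β_P = 0.39×0.70 + 0.34×0.95 + 0.27×0.80 = 0.8120
Treynor = (R_P − R_f) / β_P = (6.37% − 2.48%) / 0.8120 = 3.89% / 0.8120 = 4.79%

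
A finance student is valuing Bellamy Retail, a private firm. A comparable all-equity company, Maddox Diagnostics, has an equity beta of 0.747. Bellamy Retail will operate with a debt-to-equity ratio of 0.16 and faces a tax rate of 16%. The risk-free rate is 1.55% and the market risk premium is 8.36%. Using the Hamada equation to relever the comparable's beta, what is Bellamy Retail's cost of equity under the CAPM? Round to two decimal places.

8.63%

β_L = β_U × [1 + (1 − t)(D/E)] = 0.747 × [1 + (1 − 0.16) × 0.16]
    = 0.747 × [1 + 0.84 × 0.16] = 0.747 × 1.1344 = 0.8474
E(R) = R_f + β_L × MRP = 1.55% + 0.8474 × 8.36% = 8.63%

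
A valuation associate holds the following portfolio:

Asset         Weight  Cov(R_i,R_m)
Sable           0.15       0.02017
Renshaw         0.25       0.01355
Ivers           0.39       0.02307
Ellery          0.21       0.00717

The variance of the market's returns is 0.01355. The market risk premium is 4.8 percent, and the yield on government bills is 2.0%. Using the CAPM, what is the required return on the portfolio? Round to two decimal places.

β_Sable = 0.02017 / 0.01355 = 1.4886
β_Renshaw = 0.01355 / 0.01355 = 1.0000
β_Ivers = 0.02307 / 0.01355 = 1.7026
β_Ellery = 0.00717 / 0.01355 = 0.5292
β_P = Σ w_i β_i = 0.15×1.4886 + 0.25×1.0000 + 0.39×1.7026 + 0.21×0.5292 = 1.2484
E(R_P) = R_f + β_P × MRP = 2.0% + 1.2484 × 4.8% = 7.99%

7.99%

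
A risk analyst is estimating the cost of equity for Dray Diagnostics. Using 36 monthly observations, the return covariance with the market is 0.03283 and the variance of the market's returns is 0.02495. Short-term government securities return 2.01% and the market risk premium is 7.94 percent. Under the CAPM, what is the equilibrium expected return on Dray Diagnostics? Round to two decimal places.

β = Cov(R_i, R_m) / Var(R_m) = 0.03283 / 0.02495 = 1.3158
E(R) = R_f + β × MRP = 2.01% + 1.3158 × 7.94% = 12.46%

12.46%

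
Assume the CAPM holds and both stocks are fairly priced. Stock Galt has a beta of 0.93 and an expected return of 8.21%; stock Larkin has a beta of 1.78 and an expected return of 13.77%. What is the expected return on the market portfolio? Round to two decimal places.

8.67%

Both satisfy E(R) = R_f + β·MRP, so the slope of the SML is
MRP = (13.77% − 8.21%) / (1.78 − 0.93) = 5.56% / 0.85 = 6.5412%
R_f = E(R_Galt) − β_Galt·MRP = 8.21% − 0.93 × 6.5412% = 2.1267%
E(R_m) = R_f + MRP = 2.1267% + 6.5412% = 8.67%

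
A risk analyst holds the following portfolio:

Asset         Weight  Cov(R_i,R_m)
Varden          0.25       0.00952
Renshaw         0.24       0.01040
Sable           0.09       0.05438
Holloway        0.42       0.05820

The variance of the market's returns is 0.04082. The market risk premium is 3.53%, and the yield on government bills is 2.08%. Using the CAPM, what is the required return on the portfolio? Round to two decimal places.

5.04%

β_Varden = 0.00952 / 0.04082 = 0.2332
β_Renshaw = 0.01040 / 0.04082 = 0.2548
β_Sable = 0.05438 / 0.04082 = 1.3322
β_Holloway = 0.05820 / 0.04082 = 1.4258
β_P = Σ w_i β_i = 0.25×0.2332 + 0.24×0.2548 + 0.09×1.3322 + 0.42×1.4258 = 0.8382
E(R_P) = R_f + β_P × MRP = 2.08% + 0.8382 × 3.53% = 5.04%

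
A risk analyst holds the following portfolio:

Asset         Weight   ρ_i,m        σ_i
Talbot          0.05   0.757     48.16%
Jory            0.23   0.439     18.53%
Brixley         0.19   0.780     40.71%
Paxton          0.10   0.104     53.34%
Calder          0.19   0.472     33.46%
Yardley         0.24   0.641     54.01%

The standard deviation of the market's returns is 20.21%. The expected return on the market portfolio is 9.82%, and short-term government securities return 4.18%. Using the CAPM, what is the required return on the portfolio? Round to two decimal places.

β_Talbot = 0.757 × 48.16% / 20.21% = 1.8039
β_Jory = 0.439 × 18.53% / 20.21% = 0.4025
β_Brixley = 0.780 × 40.71% / 20.21% = 1.5712
β_Paxton = 0.104 × 53.34% / 20.21% = 0.2745
β_Calder = 0.472 × 33.46% / 20.21% = 0.7815
β_Yardley = 0.641 × 54.01% / 20.21% = 1.7130
β_P = Σ w_i β_i = 0.05×1.8039 + 0.23×0.4025 + 0.19×1.5712 + 0.10×0.2745 + 0.19×0.7815 + 0.24×1.7130 = 1.0684
MRP = 9.82% − 4.18% = 5.64%
E(R_P) = R_f + β_P × MRP = 4.18% + 1.0684 × 5.64% = 10.21%

10.21%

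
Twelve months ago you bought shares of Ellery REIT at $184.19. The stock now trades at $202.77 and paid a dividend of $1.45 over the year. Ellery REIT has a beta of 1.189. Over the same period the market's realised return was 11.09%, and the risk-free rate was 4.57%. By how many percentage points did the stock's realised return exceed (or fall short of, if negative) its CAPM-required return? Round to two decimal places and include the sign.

-1.45%

Realised HPR = (P1 + D1 − P0) / P0 = (202.77 + 1.45 − 184.19) / 184.19 = 20.03 / 184.19 = 10.8746%
MRP = 11.09% − 4.57% = 6.52%
CAPM required = R_f + β·MRP = 4.57% + 1.189 × 6.52% = 12.32228%
α = realised − required = 10.8746% − 12.32228% = -1.45%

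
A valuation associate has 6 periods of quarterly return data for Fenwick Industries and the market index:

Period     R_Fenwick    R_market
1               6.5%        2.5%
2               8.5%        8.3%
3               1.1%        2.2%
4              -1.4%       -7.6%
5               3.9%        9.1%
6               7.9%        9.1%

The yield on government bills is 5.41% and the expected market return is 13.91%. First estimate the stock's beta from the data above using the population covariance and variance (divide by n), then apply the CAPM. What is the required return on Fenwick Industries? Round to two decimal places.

9.57%

Mean R_i = (6.5 + 8.5 + 1.1 − 1.4 + 3.9 + 7.9) / 6 = 4.4167%
Mean R_m = (2.5 + 8.3 + 2.2 − 7.6 + 9.1 + 9.1) / 6 = 3.9333%
Σ(R_i − R̄_i)(R_m − R̄_m) = 103.0067  ⇒  Cov = 103.0067 / 6 = 17.1678
Σ(R_m − R̄_m)² = 210.5333  ⇒  Var(R_m) = 210.5333 / 6 = 35.0889
β = Cov / Var(R_m) = 17.1678 / 35.0889 = 0.4893
MRP = 13.91% − 5.41% = 8.50%
E(R) = R_f + β × MRP = 5.41% + 0.4893 × 8.50% = 9.57%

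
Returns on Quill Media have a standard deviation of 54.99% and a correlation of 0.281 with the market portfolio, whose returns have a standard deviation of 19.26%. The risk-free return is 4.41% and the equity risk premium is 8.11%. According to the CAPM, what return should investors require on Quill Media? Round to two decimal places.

10.92%

β = ρ × σ_i / σ_m = 0.281 × 54.99% / 19.26% = 0.8023
E(R) = 4.41% + 0.8023 × 8.11% = 10.92%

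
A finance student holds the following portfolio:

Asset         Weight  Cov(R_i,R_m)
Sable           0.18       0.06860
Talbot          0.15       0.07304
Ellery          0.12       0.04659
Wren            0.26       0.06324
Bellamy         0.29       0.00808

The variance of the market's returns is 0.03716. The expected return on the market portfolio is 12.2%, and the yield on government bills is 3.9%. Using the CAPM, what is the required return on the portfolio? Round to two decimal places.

14.55%

β_Sable = 0.06860 / 0.03716 = 1.8461
β_Talbot = 0.07304 / 0.03716 = 1.9656
β_Ellery = 0.04659 / 0.03716 = 1.2538
β_Wren = 0.06324 / 0.03716 = 1.7018
β_Bellamy = 0.00808 / 0.03716 = 0.2174
β_P = Σ w_i β_i = 0.18×1.8461 + 0.15×1.9656 + 0.12×1.2538 + 0.26×1.7018 + 0.29×0.2174 = 1.2831
MRP = 12.2% − 3.9% = 8.30%
E(R_P) = R_f + β_P × MRP = 3.9% + 1.2831 × 8.3% = 14.55%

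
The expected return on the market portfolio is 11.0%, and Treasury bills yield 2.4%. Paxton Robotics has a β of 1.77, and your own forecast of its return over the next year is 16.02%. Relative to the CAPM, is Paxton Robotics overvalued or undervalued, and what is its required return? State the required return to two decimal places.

MRP = 11.0% − 2.4% = 8.60%
Required return = R_f + β·MRP = 2.4% + 1.77 × 8.6% = 17.62%
Forecast 16.02% < required 17.62% → the stock plots below the SML → overvalued.

Overvalued; required return 17.62%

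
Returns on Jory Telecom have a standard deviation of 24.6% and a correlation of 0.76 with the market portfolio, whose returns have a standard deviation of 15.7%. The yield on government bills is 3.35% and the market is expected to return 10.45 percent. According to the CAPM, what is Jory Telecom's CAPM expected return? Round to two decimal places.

11.80%

β = ρ × σ_i / σ_m = 0.76 × 24.6% / 15.7% = 1.1908
MRP = 10.45% − 3.35% = 7.10%
E(R) = 3.35% + 1.1908 × 7.10% = 11.80%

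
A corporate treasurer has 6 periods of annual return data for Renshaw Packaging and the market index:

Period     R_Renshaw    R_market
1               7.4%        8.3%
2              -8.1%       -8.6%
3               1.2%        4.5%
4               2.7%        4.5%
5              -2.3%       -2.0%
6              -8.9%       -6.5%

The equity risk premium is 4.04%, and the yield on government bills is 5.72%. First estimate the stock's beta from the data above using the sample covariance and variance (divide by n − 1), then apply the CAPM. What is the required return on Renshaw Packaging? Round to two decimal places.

9.44%

Mean R_i = (7.4 − 8.1 + 1.2 + 2.7 − 2.3 − 8.9) / 6 = -1.3333%
Mean R_m = (8.3 − 8.6 + 4.5 + 4.5 − 2.0 − 6.5) / 6 = 0.0333%
Σ(R_i − R̄_i)(R_m − R̄_m) = 211.3467  ⇒  Cov = 211.3467 / 5 = 42.2693
Σ(R_m − R̄_m)² = 229.5933  ⇒  Var(R_m) = 229.5933 / 5 = 45.9187
β = Cov / Var(R_m) = 42.2693 / 45.9187 = 0.9205
E(R) = R_f + β × MRP = 5.72% + 0.9205 × 4.04% = 9.44%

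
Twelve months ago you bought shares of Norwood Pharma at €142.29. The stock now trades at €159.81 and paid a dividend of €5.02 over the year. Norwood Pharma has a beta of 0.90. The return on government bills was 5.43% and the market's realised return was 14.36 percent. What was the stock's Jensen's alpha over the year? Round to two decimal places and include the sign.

Realised HPR = (P1 + D1 − P0) / P0 = (159.81 + 5.02 − 142.29) / 142.29 = 22.54 / 142.29 = 15.8409%
MRP = 14.36% − 5.43% = 8.93%
CAPM required = R_f + β·MRP = 5.43% + 0.90 × 8.93% = 13.4670%
α = realised − required = 15.8409% − 13.4670% = +2.37%

+2.37%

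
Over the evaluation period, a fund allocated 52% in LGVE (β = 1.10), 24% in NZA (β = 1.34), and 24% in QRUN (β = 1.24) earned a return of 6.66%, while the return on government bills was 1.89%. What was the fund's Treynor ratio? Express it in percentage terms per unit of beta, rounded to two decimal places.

4.00%

β_P = 0.52×1.10 + 0.24×1.34 + 0.24×1.24 = 1.1912
Treynor = (R_P − R_f) / β_P = (6.66% − 1.89%) / 1.1912 = 4.77% / 1.1912 = 4.00%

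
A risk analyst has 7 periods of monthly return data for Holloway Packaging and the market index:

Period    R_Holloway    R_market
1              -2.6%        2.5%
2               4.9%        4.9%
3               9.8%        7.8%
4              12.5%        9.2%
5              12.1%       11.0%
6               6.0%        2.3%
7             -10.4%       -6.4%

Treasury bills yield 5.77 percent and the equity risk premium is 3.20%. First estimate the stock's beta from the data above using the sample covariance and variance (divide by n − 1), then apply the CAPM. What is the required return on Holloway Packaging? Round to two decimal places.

Mean R_i = (-2.6 + 4.9 + 9.8 + 12.5 + 12.1 + 6.0 − 10.4) / 7 = 4.6143%
Mean R_m = (2.5 + 4.9 + 7.8 + 9.2 + 11.0 + 2.3 − 6.4) / 7 = 4.4714%
Σ(R_i − R̄_i)(R_m − R̄_m) = 277.9829  ⇒  Cov = 277.9829 / 6 = 46.3305
Σ(R_m − R̄_m)² = 203.0343  ⇒  Var(R_m) = 203.0343 / 6 = 33.8391
β = Cov / Var(R_m) = 46.3305 / 33.8391 = 1.3691
E(R) = R_f + β × MRP = 5.77% + 1.3691 × 3.20% = 10.15%

10.15%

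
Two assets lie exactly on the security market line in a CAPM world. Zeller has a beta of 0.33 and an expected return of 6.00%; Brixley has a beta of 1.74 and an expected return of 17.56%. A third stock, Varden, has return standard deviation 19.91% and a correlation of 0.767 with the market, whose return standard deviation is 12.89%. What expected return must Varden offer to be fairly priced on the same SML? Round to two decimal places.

13.01%

MRP = (17.56% − 6.00%) / (1.74 − 0.33) = 8.1986%
R_f = 6.00% − 0.33 × 8.1986% = 3.2945%
β_Varden = ρ·σ_i/σ_m = 0.767 × 19.91 / 12.89 = 1.1847
E(R_Varden) = R_f + β × MRP = 3.2945% + 1.1847 × 8.1986% = 13.01%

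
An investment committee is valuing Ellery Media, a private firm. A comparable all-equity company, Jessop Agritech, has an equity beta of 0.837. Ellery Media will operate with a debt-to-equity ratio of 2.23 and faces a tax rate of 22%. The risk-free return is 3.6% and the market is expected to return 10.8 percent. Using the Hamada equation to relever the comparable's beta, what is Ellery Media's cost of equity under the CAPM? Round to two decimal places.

β_L = β_U × [1 + (1 − t)(D/E)] = 0.837 × [1 + (1 − 0.22) × 2.23]
    = 0.837 × [1 + 0.78 × 2.23] = 0.837 × 2.7394 = 2.2929
MRP = 10.8% − 3.6% = 7.20%
E(R) = R_f + β_L × MRP = 3.6% + 2.2929 × 7.2% = 20.11%

20.11%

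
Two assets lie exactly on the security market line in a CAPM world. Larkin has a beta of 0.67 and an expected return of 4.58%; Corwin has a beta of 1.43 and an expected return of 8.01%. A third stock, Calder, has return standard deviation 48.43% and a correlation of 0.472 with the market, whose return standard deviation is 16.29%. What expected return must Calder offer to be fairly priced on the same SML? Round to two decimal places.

MRP = (8.01% − 4.58%) / (1.43 − 0.67) = 4.5132%
R_f = 4.58% − 0.67 × 4.5132% = 1.5562%
β_Calder = ρ·σ_i/σ_m = 0.472 × 48.43 / 16.29 = 1.4033
E(R_Calder) = R_f + β × MRP = 1.5562% + 1.4033 × 4.5132% = 7.89%

7.89%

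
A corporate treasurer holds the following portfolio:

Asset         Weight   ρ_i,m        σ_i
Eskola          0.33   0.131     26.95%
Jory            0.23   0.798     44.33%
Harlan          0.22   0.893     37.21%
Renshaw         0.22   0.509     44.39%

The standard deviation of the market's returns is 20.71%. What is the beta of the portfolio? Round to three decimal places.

1.042

β_Eskola = 0.131 × 26.95% / 20.71% = 0.1705
β_Jory = 0.798 × 44.33% / 20.71% = 1.7081
β_Harlan = 0.893 × 37.21% / 20.71% = 1.6045
β_Renshaw = 0.509 × 44.39% / 20.71% = 1.0910
β_P = Σ w_i β_i = 0.33×0.1705 + 0.23×1.7081 + 0.22×1.6045 + 0.22×1.0910 = 1.0421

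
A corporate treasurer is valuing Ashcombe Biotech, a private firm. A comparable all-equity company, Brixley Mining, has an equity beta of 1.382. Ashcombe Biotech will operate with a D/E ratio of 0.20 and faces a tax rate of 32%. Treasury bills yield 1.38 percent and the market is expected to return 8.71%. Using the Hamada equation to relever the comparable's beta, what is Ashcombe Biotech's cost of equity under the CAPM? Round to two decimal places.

β_L = β_U × [1 + (1 − t)(D/E)] = 1.382 × [1 + (1 − 0.32) × 0.20]
    = 1.382 × [1 + 0.68 × 0.20] = 1.382 × 1.1360 = 1.5700
MRP = 8.71% − 1.38% = 7.33%
E(R) = R_f + β_L × MRP = 1.38% + 1.5700 × 7.33% = 12.89%

12.89%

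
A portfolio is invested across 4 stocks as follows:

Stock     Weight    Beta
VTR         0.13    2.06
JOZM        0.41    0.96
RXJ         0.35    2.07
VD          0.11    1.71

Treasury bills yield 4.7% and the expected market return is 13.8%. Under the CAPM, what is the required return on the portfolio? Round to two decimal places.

19.02%

β_P = Σ w_i β_i = 0.13×2.06 + 0.41×0.96 + 0.35×2.07 + 0.11×1.71 = 1.5740
MRP = 13.8% − 4.7% = 9.10%
E(R_P) = R_f + β_P × MRP = 4.7% + 1.5740 × 9.1% = 19.02%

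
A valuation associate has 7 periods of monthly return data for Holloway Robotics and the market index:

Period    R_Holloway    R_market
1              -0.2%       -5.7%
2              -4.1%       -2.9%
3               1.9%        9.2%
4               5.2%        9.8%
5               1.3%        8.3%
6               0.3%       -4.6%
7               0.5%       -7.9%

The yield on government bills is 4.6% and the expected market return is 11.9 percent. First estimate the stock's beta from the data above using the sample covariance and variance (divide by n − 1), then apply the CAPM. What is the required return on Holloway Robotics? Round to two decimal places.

6.24%

Mean R_i = (-0.2 − 4.1 + 1.9 + 5.2 + 1.3 + 0.3 + 0.5) / 7 = 0.7000%
Mean R_m = (-5.7 − 2.9 + 9.2 + 9.8 + 8.3 − 4.6 − 7.9) / 7 = 0.8857%
Σ(R_i − R̄_i)(R_m − R̄_m) = 82.5900  ⇒  Cov = 82.5900 / 6 = 13.7650
Σ(R_m − R̄_m)² = 368.5486  ⇒  Var(R_m) = 368.5486 / 6 = 61.4248
β = Cov / Var(R_m) = 13.7650 / 61.4248 = 0.2241
MRP = 11.9% − 4.6% = 7.30%
E(R) = R_f + β × MRP = 4.6% + 0.2241 × 7.3% = 6.24%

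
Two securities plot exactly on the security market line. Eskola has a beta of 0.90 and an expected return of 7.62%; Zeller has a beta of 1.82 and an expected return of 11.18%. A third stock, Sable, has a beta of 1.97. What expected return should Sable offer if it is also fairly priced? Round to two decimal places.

11.76%

MRP (SML slope) = (11.18% − 7.62%) / (1.82 − 0.90) = 3.56% / 0.92 = 3.8696%
R_f (intercept) = 7.62% − 0.90 × 3.8696% = 4.1374%
E(R_Sable) = R_f + β × MRP = 4.1374% + 1.97 × 3.8696% = 11.76%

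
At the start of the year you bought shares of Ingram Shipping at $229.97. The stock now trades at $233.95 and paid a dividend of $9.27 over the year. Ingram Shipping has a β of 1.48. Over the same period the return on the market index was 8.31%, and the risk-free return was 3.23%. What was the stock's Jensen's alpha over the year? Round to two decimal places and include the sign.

Realised HPR = (P1 + D1 − P0) / P0 = (233.95 + 9.27 − 229.97) / 229.97 = 13.25 / 229.97 = 5.7616%
MRP = 8.31% − 3.23% = 5.08%
CAPM required = R_f + β·MRP = 3.23% + 1.48 × 5.08% = 10.7484%
α = realised − required = 5.7616% − 10.7484% = -4.99%

-4.99%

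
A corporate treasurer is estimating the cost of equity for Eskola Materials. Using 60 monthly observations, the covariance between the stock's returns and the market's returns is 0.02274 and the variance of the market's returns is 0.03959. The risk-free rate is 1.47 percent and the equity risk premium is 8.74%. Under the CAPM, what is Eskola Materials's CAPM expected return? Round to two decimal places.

6.49%

β = Cov(R_i, R_m) / Var(R_m) = 0.02274 / 0.03959 = 0.5744
E(R) = R_f + β × MRP = 1.47% + 0.5744 × 8.74% = 6.49%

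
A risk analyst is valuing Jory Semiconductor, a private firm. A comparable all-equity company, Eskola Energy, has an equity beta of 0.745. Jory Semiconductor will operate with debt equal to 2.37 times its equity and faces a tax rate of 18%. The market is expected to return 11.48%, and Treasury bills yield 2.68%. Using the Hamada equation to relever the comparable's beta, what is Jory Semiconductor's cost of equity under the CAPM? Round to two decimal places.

21.98%

β_L = β_U × [1 + (1 − t)(D/E)] = 0.745 × [1 + (1 − 0.18) × 2.37]
    = 0.745 × [1 + 0.82 × 2.37] = 0.745 × 2.9434 = 2.1928
MRP = 11.48% − 2.68% = 8.80%
E(R) = R_f + β_L × MRP = 2.68% + 2.1928 × 8.80% = 21.98%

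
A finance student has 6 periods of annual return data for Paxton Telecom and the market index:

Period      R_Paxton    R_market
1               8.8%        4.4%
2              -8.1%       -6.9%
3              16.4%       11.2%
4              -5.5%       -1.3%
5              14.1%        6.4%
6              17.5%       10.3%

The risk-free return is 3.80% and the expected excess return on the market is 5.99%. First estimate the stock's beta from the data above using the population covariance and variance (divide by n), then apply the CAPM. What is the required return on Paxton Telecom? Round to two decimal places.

13.17%

Mean R_i = (8.8 − 8.1 + 16.4 − 5.5 + 14.1 + 17.5) / 6 = 7.2000%
Mean R_m = (4.4 − 6.9 + 11.2 − 1.3 + 6.4 + 10.3) / 6 = 4.0167%
Σ(R_i − R̄_i)(R_m − R̄_m) = 382.4100  ⇒  Cov = 382.4100 / 6 = 63.7350
Σ(R_m − R̄_m)² = 244.3483  ⇒  Var(R_m) = 244.3483 / 6 = 40.7247
β = Cov / Var(R_m) = 63.7350 / 40.7247 = 1.5650
E(R) = R_f + β × MRP = 3.80% + 1.5650 × 5.99% = 13.17%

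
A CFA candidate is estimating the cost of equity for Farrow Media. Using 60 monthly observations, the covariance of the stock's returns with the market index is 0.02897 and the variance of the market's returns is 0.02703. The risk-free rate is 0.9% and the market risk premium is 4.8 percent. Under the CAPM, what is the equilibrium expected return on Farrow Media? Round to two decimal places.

6.04%

β = Cov(R_i, R_m) / Var(R_m) = 0.02897 / 0.02703 = 1.0718
E(R) = R_f + β × MRP = 0.9% + 1.0718 × 4.8% = 6.04%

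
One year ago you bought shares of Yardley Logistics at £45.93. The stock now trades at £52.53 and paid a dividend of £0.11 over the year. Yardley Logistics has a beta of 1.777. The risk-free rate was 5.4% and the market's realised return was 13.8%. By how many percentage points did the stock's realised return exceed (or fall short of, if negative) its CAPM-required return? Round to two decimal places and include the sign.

-5.72%

Realised HPR = (P1 + D1 − P0) / P0 = (52.53 + 0.11 − 45.93) / 45.93 = 6.71 / 45.93 = 14.6092%
MRP = 13.8% − 5.4% = 8.40%
CAPM required = R_f + β·MRP = 5.4% + 1.777 × 8.4% = 20.3268%
α = realised − required = 14.6092% − 20.3268% = -5.72%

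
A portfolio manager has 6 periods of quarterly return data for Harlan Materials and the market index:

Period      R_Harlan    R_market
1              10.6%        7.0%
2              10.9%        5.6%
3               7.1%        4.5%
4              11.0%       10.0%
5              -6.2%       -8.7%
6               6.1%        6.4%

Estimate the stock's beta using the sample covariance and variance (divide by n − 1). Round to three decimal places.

Mean R_i = (10.6 + 10.9 + 7.1 + 11.0 − 6.2 + 6.1) / 6 = 6.5833%
Mean R_m = (7.0 + 5.6 + 4.5 + 10.0 − 8.7 + 6.4) / 6 = 4.1333%
Σ(R_i − R̄_i)(R_m − R̄_m) = 206.9033  ⇒  Cov = 206.9033 / 5 = 41.3807
Σ(R_m − R̄_m)² = 214.7533  ⇒  Var(R_m) = 214.7533 / 5 = 42.9507
β = Cov / Var(R_m) = 41.3807 / 42.9507 = 0.9634

0.963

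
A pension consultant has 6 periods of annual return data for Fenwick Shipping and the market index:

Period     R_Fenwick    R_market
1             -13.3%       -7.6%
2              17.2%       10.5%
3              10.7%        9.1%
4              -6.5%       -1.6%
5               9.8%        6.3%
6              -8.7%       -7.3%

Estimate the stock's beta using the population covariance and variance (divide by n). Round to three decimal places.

Mean R_i = (-13.3 + 17.2 + 10.7 − 6.5 + 9.8 − 8.7) / 6 = 1.5333%
Mean R_m = (-7.6 + 10.5 + 9.1 − 1.6 + 6.3 − 7.3) / 6 = 1.5667%
Σ(R_i − R̄_i)(R_m − R̄_m) = 500.2867  ⇒  Cov = 500.2867 / 6 = 83.3811
Σ(R_m − R̄_m)² = 331.6333  ⇒  Var(R_m) = 331.6333 / 6 = 55.2722
β = Cov / Var(R_m) = 83.3811 / 55.2722 = 1.5086

1.509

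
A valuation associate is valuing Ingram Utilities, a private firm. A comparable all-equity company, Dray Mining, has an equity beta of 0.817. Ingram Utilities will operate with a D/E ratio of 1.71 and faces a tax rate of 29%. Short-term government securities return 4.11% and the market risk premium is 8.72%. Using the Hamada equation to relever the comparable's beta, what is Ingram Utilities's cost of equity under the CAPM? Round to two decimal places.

β_L = β_U × [1 + (1 − t)(D/E)] = 0.817 × [1 + (1 − 0.29) × 1.71]
    = 0.817 × [1 + 0.71 × 1.71] = 0.817 × 2.2141 = 1.8089
E(R) = R_f + β_L × MRP = 4.11% + 1.8089 × 8.72% = 19.88%

19.88%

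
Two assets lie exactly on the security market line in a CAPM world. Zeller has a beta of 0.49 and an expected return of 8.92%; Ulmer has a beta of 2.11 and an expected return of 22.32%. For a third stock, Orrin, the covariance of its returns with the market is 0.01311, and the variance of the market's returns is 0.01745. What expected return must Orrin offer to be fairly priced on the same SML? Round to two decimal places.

11.08%

MRP = (22.32% − 8.92%) / (2.11 − 0.49) = 8.2716%
R_f = 8.92% − 0.49 × 8.2716% = 4.8669%
β_Orrin = Cov / Var(R_m) = 0.01311 / 0.01745 = 0.7513
E(R_Orrin) = R_f + β × MRP = 4.8669% + 0.7513 × 8.2716% = 11.08%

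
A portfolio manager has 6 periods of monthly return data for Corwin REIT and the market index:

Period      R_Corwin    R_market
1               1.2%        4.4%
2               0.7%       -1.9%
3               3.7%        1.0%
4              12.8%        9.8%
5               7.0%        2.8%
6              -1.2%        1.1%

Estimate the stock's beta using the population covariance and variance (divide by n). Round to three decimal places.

1.028

Mean R_i = (1.2 + 0.7 + 3.7 + 12.8 + 7.0 − 1.2) / 6 = 4.0333%
Mean R_m = (4.4 − 1.9 + 1.0 + 9.8 + 2.8 + 1.1) / 6 = 2.8667%
Σ(R_i − R̄_i)(R_m − R̄_m) = 81.9967  ⇒  Cov = 81.9967 / 6 = 13.6661
Σ(R_m − R̄_m)² = 79.7533  ⇒  Var(R_m) = 79.7533 / 6 = 13.2922
β = Cov / Var(R_m) = 13.6661 / 13.2922 = 1.0281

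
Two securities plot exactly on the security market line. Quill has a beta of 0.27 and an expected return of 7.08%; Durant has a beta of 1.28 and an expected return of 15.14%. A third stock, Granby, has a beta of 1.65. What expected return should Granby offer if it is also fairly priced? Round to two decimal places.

MRP (SML slope) = (15.14% − 7.08%) / (1.28 − 0.27) = 8.06% / 1.01 = 7.9802%
R_f (intercept) = 7.08% − 0.27 × 7.9802% = 4.9253%
E(R_Granby) = R_f + β × MRP = 4.9253% + 1.65 × 7.9802% = 18.09%

18.09%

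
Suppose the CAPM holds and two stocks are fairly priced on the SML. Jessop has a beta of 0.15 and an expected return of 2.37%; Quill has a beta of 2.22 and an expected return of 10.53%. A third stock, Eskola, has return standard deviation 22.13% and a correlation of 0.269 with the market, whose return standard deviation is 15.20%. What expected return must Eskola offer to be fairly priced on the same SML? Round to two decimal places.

3.32%

MRP = (10.53% − 2.37%) / (2.22 − 0.15) = 3.9420%
R_f = 2.37% − 0.15 × 3.9420% = 1.7787%
β_Eskola = ρ·σ_i/σ_m = 0.269 × 22.13 / 15.20 = 0.3916
E(R_Eskola) = R_f + β × MRP = 1.7787% + 0.3916 × 3.9420% = 3.32%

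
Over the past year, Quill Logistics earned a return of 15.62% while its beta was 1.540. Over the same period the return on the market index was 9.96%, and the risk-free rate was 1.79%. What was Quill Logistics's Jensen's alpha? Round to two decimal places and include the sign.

+1.25%

Market excess return = 9.96% − 1.79% = 8.17%
CAPM benchmark = R_f + β(R_m − R_f) = 1.79% + 1.540 × 8.17% = 14.37180%
α = actual − benchmark = 15.62% − 14.37180% = +1.25%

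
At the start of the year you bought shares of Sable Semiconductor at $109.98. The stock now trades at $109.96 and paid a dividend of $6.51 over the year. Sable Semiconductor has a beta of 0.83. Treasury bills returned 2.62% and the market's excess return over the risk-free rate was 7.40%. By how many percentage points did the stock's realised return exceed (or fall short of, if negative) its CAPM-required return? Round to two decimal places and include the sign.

Realised HPR = (P1 + D1 − P0) / P0 = (109.96 + 6.51 − 109.98) / 109.98 = 6.49 / 109.98 = 5.9011%
CAPM required = R_f + β·MRP = 2.62% + 0.83 × 7.40% = 8.7620%
α = realised − required = 5.9011% − 8.7620% = -2.86%

-2.86%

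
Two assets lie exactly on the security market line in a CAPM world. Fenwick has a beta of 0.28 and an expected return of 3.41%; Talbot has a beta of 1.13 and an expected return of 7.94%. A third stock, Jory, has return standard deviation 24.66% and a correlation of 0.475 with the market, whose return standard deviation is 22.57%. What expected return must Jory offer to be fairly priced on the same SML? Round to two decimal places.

MRP = (7.94% − 3.41%) / (1.13 − 0.28) = 5.3294%
R_f = 3.41% − 0.28 × 5.3294% = 1.9178%
β_Jory = ρ·σ_i/σ_m = 0.475 × 24.66 / 22.57 = 0.5190
E(R_Jory) = R_f + β × MRP = 1.9178% + 0.5190 × 5.3294% = 4.68%

4.68%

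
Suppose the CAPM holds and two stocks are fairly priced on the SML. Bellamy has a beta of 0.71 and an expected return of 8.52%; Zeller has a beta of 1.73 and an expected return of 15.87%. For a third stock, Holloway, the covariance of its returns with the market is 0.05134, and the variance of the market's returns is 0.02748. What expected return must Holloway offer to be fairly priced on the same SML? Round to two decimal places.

16.87%

MRP = (15.87% − 8.52%) / (1.73 − 0.71) = 7.2059%
R_f = 8.52% − 0.71 × 7.2059% = 3.4038%
β_Holloway = Cov / Var(R_m) = 0.05134 / 0.02748 = 1.8683
E(R_Holloway) = R_f + β × MRP = 3.4038% + 1.8683 × 7.2059% = 16.87%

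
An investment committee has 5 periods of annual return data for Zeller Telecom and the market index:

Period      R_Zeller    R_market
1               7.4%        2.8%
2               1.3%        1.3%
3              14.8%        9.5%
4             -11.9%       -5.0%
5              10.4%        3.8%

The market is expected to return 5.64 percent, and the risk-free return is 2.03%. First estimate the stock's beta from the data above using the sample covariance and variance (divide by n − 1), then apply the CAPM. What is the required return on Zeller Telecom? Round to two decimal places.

8.93%

Mean R_i = (7.4 + 1.3 + 14.8 − 11.9 + 10.4) / 5 = 4.4000%
Mean R_m = (2.8 + 1.3 + 9.5 − 5.0 + 3.8) / 5 = 2.4800%
Σ(R_i − R̄_i)(R_m − R̄_m) = 207.4700  ⇒  Cov = 207.4700 / 4 = 51.8675
Σ(R_m − R̄_m)² = 108.4680  ⇒  Var(R_m) = 108.4680 / 4 = 27.1170
β = Cov / Var(R_m) = 51.8675 / 27.1170 = 1.9127
MRP = 5.64% − 2.03% = 3.61%
E(R) = R_f + β × MRP = 2.03% + 1.9127 × 3.61% = 8.93%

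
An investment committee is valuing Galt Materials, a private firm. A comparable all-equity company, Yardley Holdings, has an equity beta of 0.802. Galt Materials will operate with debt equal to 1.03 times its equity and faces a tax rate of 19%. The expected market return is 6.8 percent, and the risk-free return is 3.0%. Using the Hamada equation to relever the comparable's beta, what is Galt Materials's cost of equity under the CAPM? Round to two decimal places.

8.59%

β_L = β_U × [1 + (1 − t)(D/E)] = 0.802 × [1 + (1 − 0.19) × 1.03]
    = 0.802 × [1 + 0.81 × 1.03] = 0.802 × 1.8343 = 1.4711
MRP = 6.8% − 3.0% = 3.80%
E(R) = R_f + β_L × MRP = 3.0% + 1.4711 × 3.8% = 8.59%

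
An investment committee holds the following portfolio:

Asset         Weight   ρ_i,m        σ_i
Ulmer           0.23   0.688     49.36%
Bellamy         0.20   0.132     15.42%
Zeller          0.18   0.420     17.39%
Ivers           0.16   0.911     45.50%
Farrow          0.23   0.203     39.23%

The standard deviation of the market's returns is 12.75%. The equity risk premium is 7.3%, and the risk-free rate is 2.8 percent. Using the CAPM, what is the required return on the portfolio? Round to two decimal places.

β_Ulmer = 0.688 × 49.36% / 12.75% = 2.6635
β_Bellamy = 0.132 × 15.42% / 12.75% = 0.1596
β_Zeller = 0.420 × 17.39% / 12.75% = 0.5728
β_Ivers = 0.911 × 45.50% / 12.75% = 3.2510
β_Farrow = 0.203 × 39.23% / 12.75% = 0.6246
β_P = Σ w_i β_i = 0.23×2.6635 + 0.20×0.1596 + 0.18×0.5728 + 0.16×3.2510 + 0.23×0.6246 = 1.4114
E(R_P) = R_f + β_P × MRP = 2.8% + 1.4114 × 7.3% = 13.10%

13.10%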